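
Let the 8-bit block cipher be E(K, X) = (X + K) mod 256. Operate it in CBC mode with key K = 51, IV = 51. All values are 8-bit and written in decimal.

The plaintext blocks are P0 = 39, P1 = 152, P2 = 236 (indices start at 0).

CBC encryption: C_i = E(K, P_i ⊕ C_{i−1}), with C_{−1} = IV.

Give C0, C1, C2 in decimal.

C0: P0 ⊕ 51 = 20; E(K, 20) = 71.
C1: P1 ⊕ 71 = 223; E(K, 223) = 18.
C2: P2 ⊕ 18 = 254; E(K, 254) = 49.

C0 = 71, C1 = 18, C2 = 49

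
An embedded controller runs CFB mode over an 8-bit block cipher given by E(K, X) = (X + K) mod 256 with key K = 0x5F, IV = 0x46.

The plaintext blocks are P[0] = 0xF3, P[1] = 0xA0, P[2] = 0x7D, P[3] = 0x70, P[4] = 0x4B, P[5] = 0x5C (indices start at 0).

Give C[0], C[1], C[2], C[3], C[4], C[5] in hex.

CFB encryption: C_i = P_i ⊕ E(K, C_{i−1}), with C_{−1} = IV.
C[0]: E(K, 0x46) = 0xA5; 0xF3 ⊕ 0xA5 = 0x56.
C[1]: E(K, 0x56) = 0xB5; 0xA0 ⊕ 0xB5 = 0x15.
C[2]: E(K, 0x15) = 0x74; 0x7D ⊕ 0x74 = 0x09.
C[3]: E(K, 0x09) = 0x68; 0x70 ⊕ 0x68 = 0x18.
C[4]: E(K, 0x18) = 0x77; 0x4B ⊕ 0x77 = 0x3C.
C[5]: E(K, 0x3C) = 0x9B; 0x5C ⊕ 0x9B = 0xC7.

C[0] = 0x56, C[1] = 0x15, C[2] = 0x09, C[3] = 0x18, C[4] = 0x3C, C[5] = 0xC7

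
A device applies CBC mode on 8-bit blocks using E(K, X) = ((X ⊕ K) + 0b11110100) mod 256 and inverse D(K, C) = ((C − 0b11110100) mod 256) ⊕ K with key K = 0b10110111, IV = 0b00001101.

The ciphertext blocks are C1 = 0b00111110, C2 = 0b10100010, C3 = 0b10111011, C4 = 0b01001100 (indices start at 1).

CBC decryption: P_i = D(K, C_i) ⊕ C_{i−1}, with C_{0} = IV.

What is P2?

P2 = 0b00100111

P2: D(K, 0b10100010) = 0b00011001; 0b00011001 ⊕ 0b00111110 = 0b00100111.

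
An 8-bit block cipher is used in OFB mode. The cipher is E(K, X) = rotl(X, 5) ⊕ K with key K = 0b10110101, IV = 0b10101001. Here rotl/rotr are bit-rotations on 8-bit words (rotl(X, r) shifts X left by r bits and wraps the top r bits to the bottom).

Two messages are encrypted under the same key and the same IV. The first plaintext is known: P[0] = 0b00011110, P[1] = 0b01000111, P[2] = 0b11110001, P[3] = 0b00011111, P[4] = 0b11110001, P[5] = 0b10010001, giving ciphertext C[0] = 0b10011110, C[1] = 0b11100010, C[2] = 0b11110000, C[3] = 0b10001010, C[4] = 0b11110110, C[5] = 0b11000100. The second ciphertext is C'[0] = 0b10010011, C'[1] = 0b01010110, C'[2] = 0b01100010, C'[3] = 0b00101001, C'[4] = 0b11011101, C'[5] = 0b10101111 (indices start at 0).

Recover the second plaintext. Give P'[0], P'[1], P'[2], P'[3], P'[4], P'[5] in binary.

P'[0] = 0b00010011, P'[1] = 0b11110011, P'[2] = 0b01100011, P'[3] = 0b10111100, P'[4] = 0b11011010, P'[5] = 0b11111010

In OFB with a reused IV, both messages share the same keystream S_i, so C_i ⊕ C'_i = P_i ⊕ P'_i and thus P'_i = P_i ⊕ C_i ⊕ C'_i.
P'[0]: 0b00011110 ⊕ 0b10011110 ⊕ 0b10010011 = 0b00010011.
P'[1]: 0b01000111 ⊕ 0b11100010 ⊕ 0b01010110 = 0b11110011.
P'[2]: 0b11110001 ⊕ 0b11110000 ⊕ 0b01100010 = 0b01100011.
P'[3]: 0b00011111 ⊕ 0b10001010 ⊕ 0b00101001 = 0b10111100.
P'[4]: 0b11110001 ⊕ 0b11110110 ⊕ 0b11011101 = 0b11011010.
P'[5]: 0b10010001 ⊕ 0b11000100 ⊕ 0b10101111 = 0b11111010.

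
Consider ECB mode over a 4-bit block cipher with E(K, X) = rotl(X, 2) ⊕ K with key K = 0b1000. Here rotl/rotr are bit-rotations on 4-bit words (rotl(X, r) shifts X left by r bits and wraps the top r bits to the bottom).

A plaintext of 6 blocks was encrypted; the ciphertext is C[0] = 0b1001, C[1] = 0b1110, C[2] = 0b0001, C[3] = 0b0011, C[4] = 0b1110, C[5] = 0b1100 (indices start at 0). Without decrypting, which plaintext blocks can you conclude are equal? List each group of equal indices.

P[1] = P[4]

ECB encrypts each block independently with the same key, so equal ciphertext blocks imply equal plaintext blocks.
C[1] = C[4] = 0b1110, so P[1] = P[4].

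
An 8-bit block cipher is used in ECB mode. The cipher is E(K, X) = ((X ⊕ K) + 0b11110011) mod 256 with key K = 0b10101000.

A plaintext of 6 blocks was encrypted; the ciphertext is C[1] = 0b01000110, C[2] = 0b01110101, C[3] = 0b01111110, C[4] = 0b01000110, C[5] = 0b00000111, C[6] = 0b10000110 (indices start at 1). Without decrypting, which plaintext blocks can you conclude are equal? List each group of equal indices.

ECB encrypts each block independently with the same key, so equal ciphertext blocks imply equal plaintext blocks.
C[1] = C[4] = 0b01000110, so P[1] = P[4].

P[1] = P[4]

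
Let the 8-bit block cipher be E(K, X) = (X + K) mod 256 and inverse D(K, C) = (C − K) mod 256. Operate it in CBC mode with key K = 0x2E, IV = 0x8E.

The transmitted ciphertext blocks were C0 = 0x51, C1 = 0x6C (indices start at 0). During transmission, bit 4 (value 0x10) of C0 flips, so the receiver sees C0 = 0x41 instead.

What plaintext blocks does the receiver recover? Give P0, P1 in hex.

CBC decryption: P_i = D(K, C_i) ⊕ C_{i−1}, with C_{−1} = IV.
Only C0 changed, to 0x41. In CBC, a change in C_i garbles P_i and flips the same bit in P_{i+1}. Decrypting the received ciphertext:
P0: D(K, 0x41) = 0x13; 0x13 ⊕ 0x8E = 0x9D.
P1: D(K, 0x6C) = 0x3E; 0x3E ⊕ 0x41 = 0x7F.
Blocks that differ from the original plaintext: P0, P1.

P0 = 0x9D, P1 = 0x7F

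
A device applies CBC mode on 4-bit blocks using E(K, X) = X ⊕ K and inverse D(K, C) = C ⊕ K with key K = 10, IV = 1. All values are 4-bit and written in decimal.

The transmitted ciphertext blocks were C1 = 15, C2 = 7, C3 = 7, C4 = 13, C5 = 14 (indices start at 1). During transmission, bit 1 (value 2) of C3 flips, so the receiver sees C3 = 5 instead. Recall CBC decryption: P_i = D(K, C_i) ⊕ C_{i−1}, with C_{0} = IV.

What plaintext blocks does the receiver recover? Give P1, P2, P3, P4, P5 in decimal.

Only C3 changed, to 5. In CBC, a change in C_i garbles P_i and flips the same bit in P_{i+1}. Decrypting the received ciphertext:
P1: D(K, 15) = 5; 5 ⊕ 1 = 4.
P2: D(K, 7) = 13; 13 ⊕ 15 = 2.
P3: D(K, 5) = 15; 15 ⊕ 7 = 8.
P4: D(K, 13) = 7; 7 ⊕ 5 = 2.
P5: D(K, 14) = 4; 4 ⊕ 13 = 9.
Blocks that differ from the original plaintext: P3, P4.

P1 = 4, P2 = 2, P3 = 8, P4 = 2, P5 = 9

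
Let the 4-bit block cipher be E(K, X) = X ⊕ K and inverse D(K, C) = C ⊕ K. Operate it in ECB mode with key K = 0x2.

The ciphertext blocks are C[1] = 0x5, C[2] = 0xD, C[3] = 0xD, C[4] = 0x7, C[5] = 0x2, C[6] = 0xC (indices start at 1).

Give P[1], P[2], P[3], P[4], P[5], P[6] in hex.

P[1] = 0x7, P[2] = 0xF, P[3] = 0xF, P[4] = 0x5, P[5] = 0x0, P[6] = 0xE

ECB decryption: P_i = D(K, C_i).
P[1]: D(K, 0x5) = 0x7.
P[2]: D(K, 0xD) = 0xF.
P[3]: D(K, 0xD) = 0xF.
P[4]: D(K, 0x7) = 0x5.
P[5]: D(K, 0x2) = 0x0.
P[6]: D(K, 0xC) = 0xE.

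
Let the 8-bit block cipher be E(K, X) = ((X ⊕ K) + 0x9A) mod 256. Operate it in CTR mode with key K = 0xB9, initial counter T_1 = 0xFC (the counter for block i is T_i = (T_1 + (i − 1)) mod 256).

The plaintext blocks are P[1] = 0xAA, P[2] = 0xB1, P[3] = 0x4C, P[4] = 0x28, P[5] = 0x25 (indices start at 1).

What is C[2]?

CTR encryption: S_i = E(K, T_i) where T_i is the counter for block i; C_i = P_i ⊕ S_i.
C[1]: T = 0xFC, S = E(K, T) = 0xDF; 0xAA ⊕ 0xDF = 0x75.
C[2]: T = 0xFD, S = E(K, T) = 0xDE; 0xB1 ⊕ 0xDE = 0x6F.

C[2] = 0x6F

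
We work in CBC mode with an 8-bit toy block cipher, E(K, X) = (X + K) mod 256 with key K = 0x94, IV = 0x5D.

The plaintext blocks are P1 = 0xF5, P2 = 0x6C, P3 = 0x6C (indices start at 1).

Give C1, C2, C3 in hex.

CBC encryption: C_i = E(K, P_i ⊕ C_{i−1}), with C_{0} = IV.
C1: P1 ⊕ 0x5D = 0xA8; E(K, 0xA8) = 0x3C.
C2: P2 ⊕ 0x3C = 0x50; E(K, 0x50) = 0xE4.
C3: P3 ⊕ 0xE4 = 0x88; E(K, 0x88) = 0x1C.

C1 = 0x3C, C2 = 0xE4, C3 = 0x1C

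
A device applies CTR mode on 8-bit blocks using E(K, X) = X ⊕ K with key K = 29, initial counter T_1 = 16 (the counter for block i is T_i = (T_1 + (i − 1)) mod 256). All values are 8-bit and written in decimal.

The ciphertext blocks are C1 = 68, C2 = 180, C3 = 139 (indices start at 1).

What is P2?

CTR decryption: S_i = E(K, T_i) where T_i is the counter for block i; P_i = C_i ⊕ S_i.
P2: T = 17, S = E(K, T) = 12; 180 ⊕ 12 = 184.

P2 = 184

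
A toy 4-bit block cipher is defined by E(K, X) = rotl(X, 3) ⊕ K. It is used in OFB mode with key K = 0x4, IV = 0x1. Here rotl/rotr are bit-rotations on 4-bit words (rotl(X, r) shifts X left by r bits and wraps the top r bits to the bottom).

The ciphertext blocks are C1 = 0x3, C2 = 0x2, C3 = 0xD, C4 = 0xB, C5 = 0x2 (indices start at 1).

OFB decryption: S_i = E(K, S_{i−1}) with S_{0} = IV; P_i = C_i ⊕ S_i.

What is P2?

P1: S = E(K, 0x1) = 0xC; 0x3 ⊕ 0xC = 0xF.
P2: S = E(K, 0xC) = 0x2; 0x2 ⊕ 0x2 = 0x0.

P2 = 0x0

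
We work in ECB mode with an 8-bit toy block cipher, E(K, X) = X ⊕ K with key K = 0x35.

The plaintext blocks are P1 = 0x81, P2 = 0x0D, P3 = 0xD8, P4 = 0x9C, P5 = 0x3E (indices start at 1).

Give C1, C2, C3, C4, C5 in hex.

C1 = 0xB4, C2 = 0x38, C3 = 0xED, C4 = 0xA9, C5 = 0x0B

ECB encryption: C_i = E(K, P_i).
C1: E(K, 0x81) = 0xB4.
C2: E(K, 0x0D) = 0x38.
C3: E(K, 0xD8) = 0xED.
C4: E(K, 0x9C) = 0xA9.
C5: E(K, 0x3E) = 0x0B.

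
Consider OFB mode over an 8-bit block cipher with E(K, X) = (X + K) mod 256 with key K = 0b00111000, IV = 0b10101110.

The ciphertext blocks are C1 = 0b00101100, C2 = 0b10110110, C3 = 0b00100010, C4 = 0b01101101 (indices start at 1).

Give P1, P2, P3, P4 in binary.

OFB decryption: S_i = E(K, S_{i−1}) with S_{0} = IV; P_i = C_i ⊕ S_i.
P1: S = E(K, 0b10101110) = 0b11100110; 0b00101100 ⊕ 0b11100110 = 0b11001010.
P2: S = E(K, 0b11100110) = 0b00011110; 0b10110110 ⊕ 0b00011110 = 0b10101000.
P3: S = E(K, 0b00011110) = 0b01010110; 0b00100010 ⊕ 0b01010110 = 0b01110100.
P4: S = E(K, 0b01010110) = 0b10001110; 0b01101101 ⊕ 0b10001110 = 0b11100011.

P1 = 0b11001010, P2 = 0b10101000, P3 = 0b01110100, P4 = 0b11100011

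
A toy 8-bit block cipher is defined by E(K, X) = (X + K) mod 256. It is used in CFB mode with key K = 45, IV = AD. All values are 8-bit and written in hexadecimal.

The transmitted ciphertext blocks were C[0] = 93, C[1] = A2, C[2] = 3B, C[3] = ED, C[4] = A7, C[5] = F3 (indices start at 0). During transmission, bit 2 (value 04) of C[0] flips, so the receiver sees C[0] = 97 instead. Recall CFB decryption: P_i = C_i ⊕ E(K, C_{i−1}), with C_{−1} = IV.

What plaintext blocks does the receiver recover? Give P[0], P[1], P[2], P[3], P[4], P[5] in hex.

P[0] = 65, P[1] = 7E, P[2] = DC, P[3] = 6D, P[4] = 95, P[5] = 1F

Only C[0] changed, to 97. In CFB, a change in C_i flips the same bit in P_i and garbles P_{i+1}. Decrypting the received ciphertext:
P[0]: E(K, AD) = F2; 97 ⊕ F2 = 65.
P[1]: E(K, 97) = DC; A2 ⊕ DC = 7E.
P[2]: E(K, A2) = E7; 3B ⊕ E7 = DC.
P[3]: E(K, 3B) = 80; ED ⊕ 80 = 6D.
P[4]: E(K, ED) = 32; A7 ⊕ 32 = 95.
P[5]: E(K, A7) = EC; F3 ⊕ EC = 1F.
Blocks that differ from the original plaintext: P[0], P[1].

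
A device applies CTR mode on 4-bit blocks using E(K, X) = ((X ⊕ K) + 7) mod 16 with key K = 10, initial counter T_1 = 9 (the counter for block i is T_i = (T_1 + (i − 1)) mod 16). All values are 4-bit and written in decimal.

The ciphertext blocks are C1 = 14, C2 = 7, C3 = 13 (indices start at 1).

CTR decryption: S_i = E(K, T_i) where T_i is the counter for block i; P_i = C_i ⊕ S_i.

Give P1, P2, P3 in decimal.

P1 = 4, P2 = 0, P3 = 5

P1: T = 9, S = E(K, T) = 10; 14 ⊕ 10 = 4.
P2: T = 10, S = E(K, T) = 7; 7 ⊕ 7 = 0.
P3: T = 11, S = E(K, T) = 8; 13 ⊕ 8 = 5.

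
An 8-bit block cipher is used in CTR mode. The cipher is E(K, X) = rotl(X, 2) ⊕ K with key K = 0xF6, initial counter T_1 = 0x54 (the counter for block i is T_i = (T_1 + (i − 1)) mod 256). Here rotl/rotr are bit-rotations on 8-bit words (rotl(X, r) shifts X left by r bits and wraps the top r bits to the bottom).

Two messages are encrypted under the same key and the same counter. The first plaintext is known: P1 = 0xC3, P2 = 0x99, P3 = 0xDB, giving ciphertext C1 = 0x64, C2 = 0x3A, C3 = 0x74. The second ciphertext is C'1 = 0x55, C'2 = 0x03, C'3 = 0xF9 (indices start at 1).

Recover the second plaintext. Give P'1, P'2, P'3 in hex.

P'1 = 0xF2, P'2 = 0xA0, P'3 = 0x56

In CTR with a reused counter, both messages share the same keystream S_i, so C_i ⊕ C'_i = P_i ⊕ P'_i and thus P'_i = P_i ⊕ C_i ⊕ C'_i.
P'1: 0xC3 ⊕ 0x64 ⊕ 0x55 = 0xF2.
P'2: 0x99 ⊕ 0x3A ⊕ 0x03 = 0xA0.
P'3: 0xDB ⊕ 0x74 ⊕ 0xF9 = 0x56.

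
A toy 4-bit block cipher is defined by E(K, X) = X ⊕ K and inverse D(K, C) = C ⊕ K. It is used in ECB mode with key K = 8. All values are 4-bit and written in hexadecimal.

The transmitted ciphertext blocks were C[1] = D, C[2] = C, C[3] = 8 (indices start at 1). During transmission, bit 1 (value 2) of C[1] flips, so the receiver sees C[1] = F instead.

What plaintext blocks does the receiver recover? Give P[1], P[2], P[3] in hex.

P[1] = 7, P[2] = 4, P[3] = 0

ECB decryption: P_i = D(K, C_i).
Only C[1] changed, to F. In ECB, a change in C_i affects only P_i. Decrypting the received ciphertext:
P[1]: D(K, F) = 7.
P[2]: D(K, C) = 4.
P[3]: D(K, 8) = 0.
Blocks that differ from the original plaintext: P[1].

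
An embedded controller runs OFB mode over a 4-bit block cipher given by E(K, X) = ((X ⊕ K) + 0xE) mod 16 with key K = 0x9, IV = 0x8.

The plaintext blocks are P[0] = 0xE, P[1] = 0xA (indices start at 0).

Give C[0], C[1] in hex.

C[0] = 0x1, C[1] = 0xE

OFB encryption: S_i = E(K, S_{i−1}) with S_{−1} = IV; C_i = P_i ⊕ S_i.
C[0]: S = E(K, 0x8) = 0xF; 0xE ⊕ 0xF = 0x1.
C[1]: S = E(K, 0xF) = 0x4; 0xA ⊕ 0x4 = 0xE.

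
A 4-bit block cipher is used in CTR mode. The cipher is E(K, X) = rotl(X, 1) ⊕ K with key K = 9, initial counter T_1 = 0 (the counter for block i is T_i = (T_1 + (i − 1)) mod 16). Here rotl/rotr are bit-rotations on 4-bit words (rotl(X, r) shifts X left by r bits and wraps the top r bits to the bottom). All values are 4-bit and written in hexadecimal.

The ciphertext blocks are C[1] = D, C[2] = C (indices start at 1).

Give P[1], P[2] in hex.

P[1] = 4, P[2] = 7

CTR decryption: S_i = E(K, T_i) where T_i is the counter for block i; P_i = C_i ⊕ S_i.
P[1]: T = 0, S = E(K, T) = 9; D ⊕ 9 = 4.
P[2]: T = 1, S = E(K, T) = B; C ⊕ B = 7.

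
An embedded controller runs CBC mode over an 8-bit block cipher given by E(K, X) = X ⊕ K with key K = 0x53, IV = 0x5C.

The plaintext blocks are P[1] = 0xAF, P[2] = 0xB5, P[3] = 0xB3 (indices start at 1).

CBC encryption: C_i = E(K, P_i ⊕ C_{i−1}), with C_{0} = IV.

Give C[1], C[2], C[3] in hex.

C[1] = 0xA0, C[2] = 0x46, C[3] = 0xA6

C[1]: P[1] ⊕ 0x5C = 0xF3; E(K, 0xF3) = 0xA0.
C[2]: P[2] ⊕ 0xA0 = 0x15; E(K, 0x15) = 0x46.
C[3]: P[3] ⊕ 0x46 = 0xF5; E(K, 0xF5) = 0xA6.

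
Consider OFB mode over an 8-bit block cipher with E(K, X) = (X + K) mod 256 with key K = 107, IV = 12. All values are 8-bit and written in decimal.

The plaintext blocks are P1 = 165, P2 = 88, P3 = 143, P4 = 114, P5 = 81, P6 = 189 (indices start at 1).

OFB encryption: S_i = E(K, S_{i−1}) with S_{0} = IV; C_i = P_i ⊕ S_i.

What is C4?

C1: S = E(K, 12) = 119; 165 ⊕ 119 = 210.
C2: S = E(K, 119) = 226; 88 ⊕ 226 = 186.
C3: S = E(K, 226) = 77; 143 ⊕ 77 = 194.
C4: S = E(K, 77) = 184; 114 ⊕ 184 = 202.

C4 = 202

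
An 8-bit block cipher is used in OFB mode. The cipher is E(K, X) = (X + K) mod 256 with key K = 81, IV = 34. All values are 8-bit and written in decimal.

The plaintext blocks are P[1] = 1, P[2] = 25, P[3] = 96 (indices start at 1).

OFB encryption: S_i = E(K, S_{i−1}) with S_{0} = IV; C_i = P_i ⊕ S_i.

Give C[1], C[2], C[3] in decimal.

C[1] = 114, C[2] = 221, C[3] = 117

C[1]: S = E(K, 34) = 115; 1 ⊕ 115 = 114.
C[2]: S = E(K, 115) = 196; 25 ⊕ 196 = 221.
C[3]: S = E(K, 196) = 21; 96 ⊕ 21 = 117.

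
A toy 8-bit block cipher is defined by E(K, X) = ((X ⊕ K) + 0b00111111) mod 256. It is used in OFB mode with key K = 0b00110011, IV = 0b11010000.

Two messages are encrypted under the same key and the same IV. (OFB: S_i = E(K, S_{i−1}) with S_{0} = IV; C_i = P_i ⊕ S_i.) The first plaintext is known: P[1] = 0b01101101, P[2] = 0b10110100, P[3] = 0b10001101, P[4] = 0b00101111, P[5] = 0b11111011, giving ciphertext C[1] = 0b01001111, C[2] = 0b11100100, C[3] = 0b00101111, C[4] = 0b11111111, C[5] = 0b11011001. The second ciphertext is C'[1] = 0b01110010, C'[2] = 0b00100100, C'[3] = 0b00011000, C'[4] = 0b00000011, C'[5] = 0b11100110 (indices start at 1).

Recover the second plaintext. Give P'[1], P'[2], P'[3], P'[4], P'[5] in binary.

In OFB with a reused IV, both messages share the same keystream S_i, so C_i ⊕ C'_i = P_i ⊕ P'_i and thus P'_i = P_i ⊕ C_i ⊕ C'_i.
P'[1]: 0b01101101 ⊕ 0b01001111 ⊕ 0b01110010 = 0b01010000.
P'[2]: 0b10110100 ⊕ 0b11100100 ⊕ 0b00100100 = 0b01110100.
P'[3]: 0b10001101 ⊕ 0b00101111 ⊕ 0b00011000 = 0b10111010.
P'[4]: 0b00101111 ⊕ 0b11111111 ⊕ 0b00000011 = 0b11010011.
P'[5]: 0b11111011 ⊕ 0b11011001 ⊕ 0b11100110 = 0b11000100.

P'[1] = 0b01010000, P'[2] = 0b01110100, P'[3] = 0b10111010, P'[4] = 0b11010011, P'[5] = 0b11000100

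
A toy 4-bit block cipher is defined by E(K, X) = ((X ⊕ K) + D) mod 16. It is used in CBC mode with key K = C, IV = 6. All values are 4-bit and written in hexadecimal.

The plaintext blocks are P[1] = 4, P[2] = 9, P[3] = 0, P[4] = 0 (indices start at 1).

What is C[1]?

C[1] = B

CBC encryption: C_i = E(K, P_i ⊕ C_{i−1}), with C_{0} = IV.
C[1]: P[1] ⊕ 6 = 2; E(K, 2) = B.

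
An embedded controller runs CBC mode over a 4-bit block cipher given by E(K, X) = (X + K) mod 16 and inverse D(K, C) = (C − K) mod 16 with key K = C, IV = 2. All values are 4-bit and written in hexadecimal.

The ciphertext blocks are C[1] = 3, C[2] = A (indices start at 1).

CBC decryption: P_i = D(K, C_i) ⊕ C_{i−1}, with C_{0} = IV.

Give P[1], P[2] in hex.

P[1]: D(K, 3) = 7; 7 ⊕ 2 = 5.
P[2]: D(K, A) = E; E ⊕ 3 = D.

P[1] = 5, P[2] = D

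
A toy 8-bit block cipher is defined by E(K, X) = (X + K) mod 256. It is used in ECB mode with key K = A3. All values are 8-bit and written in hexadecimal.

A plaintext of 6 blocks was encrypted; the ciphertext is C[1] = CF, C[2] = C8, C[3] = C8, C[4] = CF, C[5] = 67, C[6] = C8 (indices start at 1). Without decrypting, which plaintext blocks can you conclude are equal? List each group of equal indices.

ECB encrypts each block independently with the same key, so equal ciphertext blocks imply equal plaintext blocks.
C[1] = C[4] = CF, so P[1] = P[4].
C[2] = C[3] = C[6] = C8, so P[2] = P[3] = P[6].

P[1] = P[4]; P[2] = P[3] = P[6]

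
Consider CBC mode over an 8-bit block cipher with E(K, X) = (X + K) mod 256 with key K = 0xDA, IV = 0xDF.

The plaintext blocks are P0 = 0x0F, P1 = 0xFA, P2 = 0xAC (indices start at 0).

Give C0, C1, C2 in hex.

C0 = 0xAA, C1 = 0x2A, C2 = 0x60

CBC encryption: C_i = E(K, P_i ⊕ C_{i−1}), with C_{−1} = IV.
C0: P0 ⊕ 0xDF = 0xD0; E(K, 0xD0) = 0xAA.
C1: P1 ⊕ 0xAA = 0x50; E(K, 0x50) = 0x2A.
C2: P2 ⊕ 0x2A = 0x86; E(K, 0x86) = 0x60.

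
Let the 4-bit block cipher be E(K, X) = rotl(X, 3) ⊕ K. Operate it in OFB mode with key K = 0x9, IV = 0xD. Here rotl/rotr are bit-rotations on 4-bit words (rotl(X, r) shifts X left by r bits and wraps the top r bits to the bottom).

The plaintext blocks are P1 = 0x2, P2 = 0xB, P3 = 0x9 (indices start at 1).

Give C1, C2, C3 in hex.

OFB encryption: S_i = E(K, S_{i−1}) with S_{0} = IV; C_i = P_i ⊕ S_i.
C1: S = E(K, 0xD) = 0x7; 0x2 ⊕ 0x7 = 0x5.
C2: S = E(K, 0x7) = 0x2; 0xB ⊕ 0x2 = 0x9.
C3: S = E(K, 0x2) = 0x8; 0x9 ⊕ 0x8 = 0x1.

C1 = 0x5, C2 = 0x9, C3 = 0x1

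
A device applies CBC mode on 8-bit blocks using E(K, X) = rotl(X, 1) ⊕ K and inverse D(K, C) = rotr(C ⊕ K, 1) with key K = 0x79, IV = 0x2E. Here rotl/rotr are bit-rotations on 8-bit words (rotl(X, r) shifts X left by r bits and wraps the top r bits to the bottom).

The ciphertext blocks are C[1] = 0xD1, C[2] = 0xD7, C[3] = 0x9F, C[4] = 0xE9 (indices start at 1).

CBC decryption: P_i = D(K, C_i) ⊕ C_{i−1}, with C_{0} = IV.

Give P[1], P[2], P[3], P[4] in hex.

P[1]: D(K, 0xD1) = 0x54; 0x54 ⊕ 0x2E = 0x7A.
P[2]: D(K, 0xD7) = 0x57; 0x57 ⊕ 0xD1 = 0x86.
P[3]: D(K, 0x9F) = 0x73; 0x73 ⊕ 0xD7 = 0xA4.
P[4]: D(K, 0xE9) = 0x48; 0x48 ⊕ 0x9F = 0xD7.

P[1] = 0x7A, P[2] = 0x86, P[3] = 0xA4, P[4] = 0xD7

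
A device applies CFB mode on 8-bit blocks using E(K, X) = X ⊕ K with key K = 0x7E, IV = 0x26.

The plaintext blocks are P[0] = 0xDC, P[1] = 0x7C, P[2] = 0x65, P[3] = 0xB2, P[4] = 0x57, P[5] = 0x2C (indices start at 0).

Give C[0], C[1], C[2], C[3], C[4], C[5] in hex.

CFB encryption: C_i = P_i ⊕ E(K, C_{i−1}), with C_{−1} = IV.
C[0]: E(K, 0x26) = 0x58; 0xDC ⊕ 0x58 = 0x84.
C[1]: E(K, 0x84) = 0xFA; 0x7C ⊕ 0xFA = 0x86.
C[2]: E(K, 0x86) = 0xF8; 0x65 ⊕ 0xF8 = 0x9D.
C[3]: E(K, 0x9D) = 0xE3; 0xB2 ⊕ 0xE3 = 0x51.
C[4]: E(K, 0x51) = 0x2F; 0x57 ⊕ 0x2F = 0x78.
C[5]: E(K, 0x78) = 0x06; 0x2C ⊕ 0x06 = 0x2A.

C[0] = 0x84, C[1] = 0x86, C[2] = 0x9D, C[3] = 0x51, C[4] = 0x78, C[5] = 0x2A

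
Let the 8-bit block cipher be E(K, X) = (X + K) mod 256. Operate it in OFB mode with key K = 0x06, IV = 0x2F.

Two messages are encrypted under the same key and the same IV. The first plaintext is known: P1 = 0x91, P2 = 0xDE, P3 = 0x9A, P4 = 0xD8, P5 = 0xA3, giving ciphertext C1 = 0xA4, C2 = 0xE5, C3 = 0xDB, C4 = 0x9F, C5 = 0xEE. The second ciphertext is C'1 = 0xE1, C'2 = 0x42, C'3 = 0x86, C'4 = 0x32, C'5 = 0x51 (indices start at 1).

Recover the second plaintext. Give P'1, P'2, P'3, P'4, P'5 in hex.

In OFB with a reused IV, both messages share the same keystream S_i, so C_i ⊕ C'_i = P_i ⊕ P'_i and thus P'_i = P_i ⊕ C_i ⊕ C'_i.
P'1: 0x91 ⊕ 0xA4 ⊕ 0xE1 = 0xD4.
P'2: 0xDE ⊕ 0xE5 ⊕ 0x42 = 0x79.
P'3: 0x9A ⊕ 0xDB ⊕ 0x86 = 0xC7.
P'4: 0xD8 ⊕ 0x9F ⊕ 0x32 = 0x75.
P'5: 0xA3 ⊕ 0xEE ⊕ 0x51 = 0x1C.

P'1 = 0xD4, P'2 = 0x79, P'3 = 0xC7, P'4 = 0x75, P'5 = 0x1C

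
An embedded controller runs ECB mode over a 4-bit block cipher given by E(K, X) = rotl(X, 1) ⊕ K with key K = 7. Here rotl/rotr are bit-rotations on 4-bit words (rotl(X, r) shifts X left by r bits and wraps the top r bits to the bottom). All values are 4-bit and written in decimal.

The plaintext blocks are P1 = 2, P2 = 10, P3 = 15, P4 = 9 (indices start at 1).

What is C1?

C1 = 3

ECB encryption: C_i = E(K, P_i).
C1: E(K, 2) = 3.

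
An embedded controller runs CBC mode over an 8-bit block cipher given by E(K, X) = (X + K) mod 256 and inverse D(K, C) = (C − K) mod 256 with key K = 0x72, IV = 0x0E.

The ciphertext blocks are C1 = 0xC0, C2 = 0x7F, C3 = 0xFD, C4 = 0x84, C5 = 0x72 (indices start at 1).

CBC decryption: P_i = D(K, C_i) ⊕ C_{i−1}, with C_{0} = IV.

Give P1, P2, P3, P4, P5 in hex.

P1: D(K, 0xC0) = 0x4E; 0x4E ⊕ 0x0E = 0x40.
P2: D(K, 0x7F) = 0x0D; 0x0D ⊕ 0xC0 = 0xCD.
P3: D(K, 0xFD) = 0x8B; 0x8B ⊕ 0x7F = 0xF4.
P4: D(K, 0x84) = 0x12; 0x12 ⊕ 0xFD = 0xEF.
P5: D(K, 0x72) = 0x00; 0x00 ⊕ 0x84 = 0x84.

P1 = 0x40, P2 = 0xCD, P3 = 0xF4, P4 = 0xEF, P5 = 0x84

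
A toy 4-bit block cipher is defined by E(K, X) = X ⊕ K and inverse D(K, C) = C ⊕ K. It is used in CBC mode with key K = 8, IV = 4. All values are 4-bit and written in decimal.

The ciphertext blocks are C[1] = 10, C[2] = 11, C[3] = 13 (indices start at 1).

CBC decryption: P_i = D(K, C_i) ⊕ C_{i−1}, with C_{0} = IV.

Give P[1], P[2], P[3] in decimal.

P[1]: D(K, 10) = 2; 2 ⊕ 4 = 6.
P[2]: D(K, 11) = 3; 3 ⊕ 10 = 9.
P[3]: D(K, 13) = 5; 5 ⊕ 11 = 14.

P[1] = 6, P[2] = 9, P[3] = 14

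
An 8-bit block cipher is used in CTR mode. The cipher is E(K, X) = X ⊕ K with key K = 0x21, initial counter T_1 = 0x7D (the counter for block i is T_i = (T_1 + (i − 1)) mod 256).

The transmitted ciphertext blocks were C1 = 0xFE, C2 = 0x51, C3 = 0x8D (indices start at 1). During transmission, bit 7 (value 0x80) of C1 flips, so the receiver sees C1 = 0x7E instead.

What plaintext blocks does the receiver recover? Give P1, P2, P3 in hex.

CTR decryption: S_i = E(K, T_i) where T_i is the counter for block i; P_i = C_i ⊕ S_i.
Only C1 changed, to 0x7E. In CTR, a change in C_i flips the same bit in P_i only; the keystream is unaffected. Decrypting the received ciphertext:
P1: T = 0x7D, S = E(K, T) = 0x5C; 0x7E ⊕ 0x5C = 0x22.
P2: T = 0x7E, S = E(K, T) = 0x5F; 0x51 ⊕ 0x5F = 0x0E.
P3: T = 0x7F, S = E(K, T) = 0x5E; 0x8D ⊕ 0x5E = 0xD3.
Blocks that differ from the original plaintext: P1.

P1 = 0x22, P2 = 0x0E, P3 = 0xD3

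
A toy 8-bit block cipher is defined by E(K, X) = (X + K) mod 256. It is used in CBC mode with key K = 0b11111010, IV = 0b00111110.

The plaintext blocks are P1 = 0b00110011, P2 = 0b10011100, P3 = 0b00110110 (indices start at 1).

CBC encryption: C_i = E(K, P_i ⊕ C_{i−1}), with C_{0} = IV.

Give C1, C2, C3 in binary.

C1: P1 ⊕ 0b00111110 = 0b00001101; E(K, 0b00001101) = 0b00000111.
C2: P2 ⊕ 0b00000111 = 0b10011011; E(K, 0b10011011) = 0b10010101.
C3: P3 ⊕ 0b10010101 = 0b10100011; E(K, 0b10100011) = 0b10011101.

C1 = 0b00000111, C2 = 0b10010101, C3 = 0b10011101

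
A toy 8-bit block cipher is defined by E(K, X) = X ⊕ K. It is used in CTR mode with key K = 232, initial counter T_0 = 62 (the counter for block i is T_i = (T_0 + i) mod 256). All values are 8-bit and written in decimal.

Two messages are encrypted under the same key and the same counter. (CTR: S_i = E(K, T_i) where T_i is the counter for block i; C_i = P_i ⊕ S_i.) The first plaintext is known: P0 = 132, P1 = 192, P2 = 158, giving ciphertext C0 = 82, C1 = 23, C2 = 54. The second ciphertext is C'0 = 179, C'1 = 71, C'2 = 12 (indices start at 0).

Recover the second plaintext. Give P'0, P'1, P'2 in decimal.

In CTR with a reused counter, both messages share the same keystream S_i, so C_i ⊕ C'_i = P_i ⊕ P'_i and thus P'_i = P_i ⊕ C_i ⊕ C'_i.
P'0: 132 ⊕ 82 ⊕ 179 = 101.
P'1: 192 ⊕ 23 ⊕ 71 = 144.
P'2: 158 ⊕ 54 ⊕ 12 = 164.

P'0 = 101, P'1 = 144, P'2 = 164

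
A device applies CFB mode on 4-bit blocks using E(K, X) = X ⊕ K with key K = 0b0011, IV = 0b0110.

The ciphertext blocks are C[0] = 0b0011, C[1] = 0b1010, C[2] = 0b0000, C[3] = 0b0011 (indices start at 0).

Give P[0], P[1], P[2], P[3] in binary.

P[0] = 0b0110, P[1] = 0b1010, P[2] = 0b1001, P[3] = 0b0000

CFB decryption: P_i = C_i ⊕ E(K, C_{i−1}), with C_{−1} = IV.
P[0]: E(K, 0b0110) = 0b0101; 0b0011 ⊕ 0b0101 = 0b0110.
P[1]: E(K, 0b0011) = 0b0000; 0b1010 ⊕ 0b0000 = 0b1010.
P[2]: E(K, 0b1010) = 0b1001; 0b0000 ⊕ 0b1001 = 0b1001.
P[3]: E(K, 0b0000) = 0b0011; 0b0011 ⊕ 0b0011 = 0b0000.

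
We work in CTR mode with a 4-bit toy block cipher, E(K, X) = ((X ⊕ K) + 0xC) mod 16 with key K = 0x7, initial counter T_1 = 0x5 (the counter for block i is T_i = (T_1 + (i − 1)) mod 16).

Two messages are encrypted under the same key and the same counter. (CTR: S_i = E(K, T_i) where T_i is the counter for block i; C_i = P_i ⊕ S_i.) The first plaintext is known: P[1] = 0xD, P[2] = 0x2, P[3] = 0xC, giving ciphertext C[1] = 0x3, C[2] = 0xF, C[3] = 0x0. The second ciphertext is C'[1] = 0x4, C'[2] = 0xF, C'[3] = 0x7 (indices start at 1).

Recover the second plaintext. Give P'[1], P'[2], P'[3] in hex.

In CTR with a reused counter, both messages share the same keystream S_i, so C_i ⊕ C'_i = P_i ⊕ P'_i and thus P'_i = P_i ⊕ C_i ⊕ C'_i.
P'[1]: 0xD ⊕ 0x3 ⊕ 0x4 = 0xA.
P'[2]: 0x2 ⊕ 0xF ⊕ 0xF = 0x2.
P'[3]: 0xC ⊕ 0x0 ⊕ 0x7 = 0xB.

P'[1] = 0xA, P'[2] = 0x2, P'[3] = 0xB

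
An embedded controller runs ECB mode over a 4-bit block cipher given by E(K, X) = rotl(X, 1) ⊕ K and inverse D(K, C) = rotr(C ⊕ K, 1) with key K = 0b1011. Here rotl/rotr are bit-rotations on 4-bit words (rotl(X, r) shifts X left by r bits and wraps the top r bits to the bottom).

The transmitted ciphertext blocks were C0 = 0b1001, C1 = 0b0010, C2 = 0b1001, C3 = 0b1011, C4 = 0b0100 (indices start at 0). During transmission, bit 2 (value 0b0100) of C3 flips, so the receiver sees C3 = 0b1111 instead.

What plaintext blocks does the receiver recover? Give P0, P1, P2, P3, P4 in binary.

P0 = 0b0001, P1 = 0b1100, P2 = 0b0001, P3 = 0b0010, P4 = 0b1111

ECB decryption: P_i = D(K, C_i).
Only C3 changed, to 0b1111. In ECB, a change in C_i affects only P_i. Decrypting the received ciphertext:
P0: D(K, 0b1001) = 0b0001.
P1: D(K, 0b0010) = 0b1100.
P2: D(K, 0b1001) = 0b0001.
P3: D(K, 0b1111) = 0b0010.
P4: D(K, 0b0100) = 0b1111.
Blocks that differ from the original plaintext: P3.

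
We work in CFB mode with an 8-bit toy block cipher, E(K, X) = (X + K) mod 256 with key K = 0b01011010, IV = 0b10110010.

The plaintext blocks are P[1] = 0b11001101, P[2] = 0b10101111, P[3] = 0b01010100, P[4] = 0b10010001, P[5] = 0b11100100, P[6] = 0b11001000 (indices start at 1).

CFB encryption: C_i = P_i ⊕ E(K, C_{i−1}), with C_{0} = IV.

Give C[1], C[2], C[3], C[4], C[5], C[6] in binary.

C[1] = 0b11000001, C[2] = 0b10110100, C[3] = 0b01011010, C[4] = 0b00100101, C[5] = 0b10011011, C[6] = 0b00111101

C[1]: E(K, 0b10110010) = 0b00001100; 0b11001101 ⊕ 0b00001100 = 0b11000001.
C[2]: E(K, 0b11000001) = 0b00011011; 0b10101111 ⊕ 0b00011011 = 0b10110100.
C[3]: E(K, 0b10110100) = 0b00001110; 0b01010100 ⊕ 0b00001110 = 0b01011010.
C[4]: E(K, 0b01011010) = 0b10110100; 0b10010001 ⊕ 0b10110100 = 0b00100101.
C[5]: E(K, 0b00100101) = 0b01111111; 0b11100100 ⊕ 0b01111111 = 0b10011011.
C[6]: E(K, 0b10011011) = 0b11110101; 0b11001000 ⊕ 0b11110101 = 0b00111101.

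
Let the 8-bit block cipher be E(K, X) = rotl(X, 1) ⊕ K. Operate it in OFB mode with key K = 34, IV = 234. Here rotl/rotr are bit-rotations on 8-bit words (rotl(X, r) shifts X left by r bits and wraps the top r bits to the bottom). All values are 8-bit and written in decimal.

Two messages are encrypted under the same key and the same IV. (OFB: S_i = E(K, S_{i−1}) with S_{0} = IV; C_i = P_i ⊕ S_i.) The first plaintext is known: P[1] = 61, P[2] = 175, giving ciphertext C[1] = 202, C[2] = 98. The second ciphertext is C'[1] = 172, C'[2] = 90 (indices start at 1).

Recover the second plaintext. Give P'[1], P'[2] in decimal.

P'[1] = 91, P'[2] = 151

In OFB with a reused IV, both messages share the same keystream S_i, so C_i ⊕ C'_i = P_i ⊕ P'_i and thus P'_i = P_i ⊕ C_i ⊕ C'_i.
P'[1]: 61 ⊕ 202 ⊕ 172 = 91.
P'[2]: 175 ⊕ 98 ⊕ 90 = 151.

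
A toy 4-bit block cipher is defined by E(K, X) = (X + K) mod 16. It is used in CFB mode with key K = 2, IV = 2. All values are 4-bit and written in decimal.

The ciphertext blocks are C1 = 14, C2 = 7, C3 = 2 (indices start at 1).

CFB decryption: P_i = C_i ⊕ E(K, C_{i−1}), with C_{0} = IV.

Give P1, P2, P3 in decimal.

P1 = 10, P2 = 7, P3 = 11

P1: E(K, 2) = 4; 14 ⊕ 4 = 10.
P2: E(K, 14) = 0; 7 ⊕ 0 = 7.
P3: E(K, 7) = 9; 2 ⊕ 9 = 11.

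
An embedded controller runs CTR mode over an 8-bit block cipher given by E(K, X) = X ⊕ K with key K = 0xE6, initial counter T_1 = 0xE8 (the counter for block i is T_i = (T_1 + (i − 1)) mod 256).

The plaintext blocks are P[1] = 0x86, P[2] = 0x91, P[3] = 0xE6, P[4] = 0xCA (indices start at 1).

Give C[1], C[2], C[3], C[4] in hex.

CTR encryption: S_i = E(K, T_i) where T_i is the counter for block i; C_i = P_i ⊕ S_i.
C[1]: T = 0xE8, S = E(K, T) = 0x0E; 0x86 ⊕ 0x0E = 0x88.
C[2]: T = 0xE9, S = E(K, T) = 0x0F; 0x91 ⊕ 0x0F = 0x9E.
C[3]: T = 0xEA, S = E(K, T) = 0x0C; 0xE6 ⊕ 0x0C = 0xEA.
C[4]: T = 0xEB, S = E(K, T) = 0x0D; 0xCA ⊕ 0x0D = 0xC7.

C[1] = 0x88, C[2] = 0x9E, C[3] = 0xEA, C[4] = 0xC7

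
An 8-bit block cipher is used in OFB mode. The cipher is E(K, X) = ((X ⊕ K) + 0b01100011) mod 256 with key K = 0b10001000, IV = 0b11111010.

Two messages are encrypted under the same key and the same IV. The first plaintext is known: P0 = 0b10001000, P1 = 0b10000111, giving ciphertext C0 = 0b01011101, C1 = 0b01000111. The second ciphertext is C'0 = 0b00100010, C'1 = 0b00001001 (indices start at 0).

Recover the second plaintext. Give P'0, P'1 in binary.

P'0 = 0b11110111, P'1 = 0b11001001

In OFB with a reused IV, both messages share the same keystream S_i, so C_i ⊕ C'_i = P_i ⊕ P'_i and thus P'_i = P_i ⊕ C_i ⊕ C'_i.
P'0: 0b10001000 ⊕ 0b01011101 ⊕ 0b00100010 = 0b11110111.
P'1: 0b10000111 ⊕ 0b01000111 ⊕ 0b00001001 = 0b11001001.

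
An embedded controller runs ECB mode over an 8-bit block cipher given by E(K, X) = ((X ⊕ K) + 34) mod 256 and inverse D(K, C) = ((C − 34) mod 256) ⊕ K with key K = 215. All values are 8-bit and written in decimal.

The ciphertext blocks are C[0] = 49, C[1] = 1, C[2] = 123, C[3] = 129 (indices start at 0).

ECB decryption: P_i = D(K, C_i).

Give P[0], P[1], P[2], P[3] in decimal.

P[0]: D(K, 49) = 216.
P[1]: D(K, 1) = 8.
P[2]: D(K, 123) = 142.
P[3]: D(K, 129) = 136.

P[0] = 216, P[1] = 8, P[2] = 142, P[3] = 136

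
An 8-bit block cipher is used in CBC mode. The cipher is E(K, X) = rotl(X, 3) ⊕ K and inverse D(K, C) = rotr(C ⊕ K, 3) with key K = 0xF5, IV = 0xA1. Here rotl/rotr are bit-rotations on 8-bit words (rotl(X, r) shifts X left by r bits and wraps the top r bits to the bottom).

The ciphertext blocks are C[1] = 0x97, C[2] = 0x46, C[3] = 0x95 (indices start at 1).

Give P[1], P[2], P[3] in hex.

P[1] = 0xED, P[2] = 0xE1, P[3] = 0x4A

CBC decryption: P_i = D(K, C_i) ⊕ C_{i−1}, with C_{0} = IV.
P[1]: D(K, 0x97) = 0x4C; 0x4C ⊕ 0xA1 = 0xED.
P[2]: D(K, 0x46) = 0x76; 0x76 ⊕ 0x97 = 0xE1.
P[3]: D(K, 0x95) = 0x0C; 0x0C ⊕ 0x46 = 0x4A.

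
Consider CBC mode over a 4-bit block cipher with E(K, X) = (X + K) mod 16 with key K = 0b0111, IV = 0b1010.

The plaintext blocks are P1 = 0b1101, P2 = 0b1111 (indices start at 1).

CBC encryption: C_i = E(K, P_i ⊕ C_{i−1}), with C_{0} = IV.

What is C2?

C1: P1 ⊕ 0b1010 = 0b0111; E(K, 0b0111) = 0b1110.
C2: P2 ⊕ 0b1110 = 0b0001; E(K, 0b0001) = 0b1000.

C2 = 0b1000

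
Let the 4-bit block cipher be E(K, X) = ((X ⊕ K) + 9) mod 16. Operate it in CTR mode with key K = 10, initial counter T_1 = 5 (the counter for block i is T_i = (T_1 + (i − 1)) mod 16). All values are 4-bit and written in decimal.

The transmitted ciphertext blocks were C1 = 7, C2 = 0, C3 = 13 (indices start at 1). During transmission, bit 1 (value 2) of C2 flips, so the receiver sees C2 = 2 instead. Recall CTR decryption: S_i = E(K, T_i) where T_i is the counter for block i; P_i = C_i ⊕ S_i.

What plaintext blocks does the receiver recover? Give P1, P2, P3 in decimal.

Only C2 changed, to 2. In CTR, a change in C_i flips the same bit in P_i only; the keystream is unaffected. Decrypting the received ciphertext:
P1: T = 5, S = E(K, T) = 8; 7 ⊕ 8 = 15.
P2: T = 6, S = E(K, T) = 5; 2 ⊕ 5 = 7.
P3: T = 7, S = E(K, T) = 6; 13 ⊕ 6 = 11.
Blocks that differ from the original plaintext: P2.

P1 = 15, P2 = 7, P3 = 11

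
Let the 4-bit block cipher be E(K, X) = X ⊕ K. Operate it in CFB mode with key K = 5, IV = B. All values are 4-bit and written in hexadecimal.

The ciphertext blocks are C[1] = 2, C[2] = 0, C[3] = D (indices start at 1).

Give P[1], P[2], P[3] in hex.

P[1] = C, P[2] = 7, P[3] = 8

CFB decryption: P_i = C_i ⊕ E(K, C_{i−1}), with C_{0} = IV.
P[1]: E(K, B) = E; 2 ⊕ E = C.
P[2]: E(K, 2) = 7; 0 ⊕ 7 = 7.
P[3]: E(K, 0) = 5; D ⊕ 5 = 8.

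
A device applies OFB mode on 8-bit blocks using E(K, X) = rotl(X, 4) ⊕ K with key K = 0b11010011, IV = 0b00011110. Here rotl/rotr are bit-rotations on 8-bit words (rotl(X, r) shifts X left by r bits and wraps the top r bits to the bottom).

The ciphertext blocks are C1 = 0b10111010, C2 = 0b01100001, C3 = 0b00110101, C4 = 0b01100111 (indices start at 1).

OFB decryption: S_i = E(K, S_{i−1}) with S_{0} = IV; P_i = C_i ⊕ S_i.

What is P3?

P1: S = E(K, 0b00011110) = 0b00110010; 0b10111010 ⊕ 0b00110010 = 0b10001000.
P2: S = E(K, 0b00110010) = 0b11110000; 0b01100001 ⊕ 0b11110000 = 0b10010001.
P3: S = E(K, 0b11110000) = 0b11011100; 0b00110101 ⊕ 0b11011100 = 0b11101001.

P3 = 0b11101001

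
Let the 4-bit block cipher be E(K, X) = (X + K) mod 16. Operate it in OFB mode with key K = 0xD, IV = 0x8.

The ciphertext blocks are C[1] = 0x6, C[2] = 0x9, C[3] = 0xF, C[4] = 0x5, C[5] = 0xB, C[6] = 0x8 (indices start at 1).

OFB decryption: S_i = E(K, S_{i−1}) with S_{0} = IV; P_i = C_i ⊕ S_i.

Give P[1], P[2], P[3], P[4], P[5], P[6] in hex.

P[1] = 0x3, P[2] = 0xB, P[3] = 0x0, P[4] = 0x9, P[5] = 0x2, P[6] = 0xE

P[1]: S = E(K, 0x8) = 0x5; 0x6 ⊕ 0x5 = 0x3.
P[2]: S = E(K, 0x5) = 0x2; 0x9 ⊕ 0x2 = 0xB.
P[3]: S = E(K, 0x2) = 0xF; 0xF ⊕ 0xF = 0x0.
P[4]: S = E(K, 0xF) = 0xC; 0x5 ⊕ 0xC = 0x9.
P[5]: S = E(K, 0xC) = 0x9; 0xB ⊕ 0x9 = 0x2.
P[6]: S = E(K, 0x9) = 0x6; 0x8 ⊕ 0x6 = 0xE.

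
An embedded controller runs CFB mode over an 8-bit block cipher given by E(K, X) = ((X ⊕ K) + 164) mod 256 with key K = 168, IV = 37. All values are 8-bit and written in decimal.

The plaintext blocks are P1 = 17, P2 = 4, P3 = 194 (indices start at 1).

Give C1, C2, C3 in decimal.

C1 = 32, C2 = 40, C3 = 230

CFB encryption: C_i = P_i ⊕ E(K, C_{i−1}), with C_{0} = IV.
C1: E(K, 37) = 49; 17 ⊕ 49 = 32.
C2: E(K, 32) = 44; 4 ⊕ 44 = 40.
C3: E(K, 40) = 36; 194 ⊕ 36 = 230.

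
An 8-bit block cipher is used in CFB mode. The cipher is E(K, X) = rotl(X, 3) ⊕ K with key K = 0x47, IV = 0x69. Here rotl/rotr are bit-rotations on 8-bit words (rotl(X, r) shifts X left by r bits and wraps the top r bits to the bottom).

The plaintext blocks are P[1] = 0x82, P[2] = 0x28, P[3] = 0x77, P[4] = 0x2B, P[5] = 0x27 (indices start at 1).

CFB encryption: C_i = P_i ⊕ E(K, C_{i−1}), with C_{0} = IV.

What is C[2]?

C[2] = 0x1B

C[1]: E(K, 0x69) = 0x0C; 0x82 ⊕ 0x0C = 0x8E.
C[2]: E(K, 0x8E) = 0x33; 0x28 ⊕ 0x33 = 0x1B.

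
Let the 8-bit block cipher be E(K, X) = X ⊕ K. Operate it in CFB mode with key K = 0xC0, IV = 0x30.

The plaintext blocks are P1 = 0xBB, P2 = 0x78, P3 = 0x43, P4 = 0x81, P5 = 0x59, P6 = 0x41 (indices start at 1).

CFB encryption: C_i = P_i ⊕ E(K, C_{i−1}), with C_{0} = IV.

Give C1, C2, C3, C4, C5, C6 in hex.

C1 = 0x4B, C2 = 0xF3, C3 = 0x70, C4 = 0x31, C5 = 0xA8, C6 = 0x29

C1: E(K, 0x30) = 0xF0; 0xBB ⊕ 0xF0 = 0x4B.
C2: E(K, 0x4B) = 0x8B; 0x78 ⊕ 0x8B = 0xF3.
C3: E(K, 0xF3) = 0x33; 0x43 ⊕ 0x33 = 0x70.
C4: E(K, 0x70) = 0xB0; 0x81 ⊕ 0xB0 = 0x31.
C5: E(K, 0x31) = 0xF1; 0x59 ⊕ 0xF1 = 0xA8.
C6: E(K, 0xA8) = 0x68; 0x41 ⊕ 0x68 = 0x29.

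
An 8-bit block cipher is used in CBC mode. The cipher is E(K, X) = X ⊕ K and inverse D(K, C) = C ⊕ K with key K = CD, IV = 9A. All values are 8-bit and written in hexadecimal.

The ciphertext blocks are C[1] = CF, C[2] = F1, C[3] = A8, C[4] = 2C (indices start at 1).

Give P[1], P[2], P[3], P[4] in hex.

P[1] = 98, P[2] = F3, P[3] = 94, P[4] = 49

CBC decryption: P_i = D(K, C_i) ⊕ C_{i−1}, with C_{0} = IV.
P[1]: D(K, CF) = 02; 02 ⊕ 9A = 98.
P[2]: D(K, F1) = 3C; 3C ⊕ CF = F3.
P[3]: D(K, A8) = 65; 65 ⊕ F1 = 94.
P[4]: D(K, 2C) = E1; E1 ⊕ A8 = 49.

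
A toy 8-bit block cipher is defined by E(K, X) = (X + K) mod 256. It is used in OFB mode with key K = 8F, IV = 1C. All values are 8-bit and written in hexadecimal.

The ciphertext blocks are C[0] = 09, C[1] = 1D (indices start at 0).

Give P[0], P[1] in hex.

P[0] = A2, P[1] = 27

OFB decryption: S_i = E(K, S_{i−1}) with S_{−1} = IV; P_i = C_i ⊕ S_i.
P[0]: S = E(K, 1C) = AB; 09 ⊕ AB = A2.
P[1]: S = E(K, AB) = 3A; 1D ⊕ 3A = 27.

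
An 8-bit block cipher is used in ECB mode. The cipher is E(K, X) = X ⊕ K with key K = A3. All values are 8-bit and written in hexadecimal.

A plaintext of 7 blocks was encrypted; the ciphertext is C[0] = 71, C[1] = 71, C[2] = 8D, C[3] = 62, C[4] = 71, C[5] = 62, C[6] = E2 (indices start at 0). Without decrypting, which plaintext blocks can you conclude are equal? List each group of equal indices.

ECB encrypts each block independently with the same key, so equal ciphertext blocks imply equal plaintext blocks.
C[0] = C[1] = C[4] = 71, so P[0] = P[1] = P[4].
C[3] = C[5] = 62, so P[3] = P[5].

P[0] = P[1] = P[4]; P[3] = P[5]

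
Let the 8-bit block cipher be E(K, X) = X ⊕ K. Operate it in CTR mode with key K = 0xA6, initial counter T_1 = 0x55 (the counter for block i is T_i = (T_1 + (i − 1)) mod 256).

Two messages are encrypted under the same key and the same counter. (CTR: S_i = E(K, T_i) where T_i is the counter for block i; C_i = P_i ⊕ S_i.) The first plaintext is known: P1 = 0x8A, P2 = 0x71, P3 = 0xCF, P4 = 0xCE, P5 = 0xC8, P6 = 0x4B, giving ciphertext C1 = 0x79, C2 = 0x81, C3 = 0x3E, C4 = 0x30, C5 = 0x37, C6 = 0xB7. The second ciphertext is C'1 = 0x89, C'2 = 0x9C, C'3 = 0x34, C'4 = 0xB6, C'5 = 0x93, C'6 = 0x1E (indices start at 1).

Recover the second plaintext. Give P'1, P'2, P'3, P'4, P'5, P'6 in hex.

P'1 = 0x7A, P'2 = 0x6C, P'3 = 0xC5, P'4 = 0x48, P'5 = 0x6C, P'6 = 0xE2

In CTR with a reused counter, both messages share the same keystream S_i, so C_i ⊕ C'_i = P_i ⊕ P'_i and thus P'_i = P_i ⊕ C_i ⊕ C'_i.
P'1: 0x8A ⊕ 0x79 ⊕ 0x89 = 0x7A.
P'2: 0x71 ⊕ 0x81 ⊕ 0x9C = 0x6C.
P'3: 0xCF ⊕ 0x3E ⊕ 0x34 = 0xC5.
P'4: 0xCE ⊕ 0x30 ⊕ 0xB6 = 0x48.
P'5: 0xC8 ⊕ 0x37 ⊕ 0x93 = 0x6C.
P'6: 0x4B ⊕ 0xB7 ⊕ 0x1E = 0xE2.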